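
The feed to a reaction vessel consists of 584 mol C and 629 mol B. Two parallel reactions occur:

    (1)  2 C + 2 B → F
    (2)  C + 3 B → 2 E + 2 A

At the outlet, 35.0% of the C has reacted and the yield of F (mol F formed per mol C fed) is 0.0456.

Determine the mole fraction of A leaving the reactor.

0.267

Yield of F: 1ξ₁ / 584 = 0.0456 → ξ₁ = 26.63 mol.
Conversion of C: 2ξ₁ + 1ξ₂ = 0.35 × 584 = 204.4 → ξ₂ = 151.1 mol.
Outlet amounts (n = n₀ + Σ ν·ξ):
  C: 584 − 2(26.63) − 1(151.1) = 379.6
  B: 629 − 2(26.63) − 3(151.1) = 122.3
  F: 0 + 1(26.63) = 26.63
  E: 0 + 2(151.1) = 302.3
  A: 0 + 2(151.1) = 302.3
Total out = 1133 mol; y_A = 302.3 / 1133 = 0.2668.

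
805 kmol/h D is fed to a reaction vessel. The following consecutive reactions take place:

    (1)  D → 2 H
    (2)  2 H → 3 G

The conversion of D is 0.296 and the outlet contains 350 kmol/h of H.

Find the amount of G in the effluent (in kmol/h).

190 kmol/h

Conversion of D: D consumed = 1ξ₁ = 0.296 × 805 → ξ₁ = 238.3 kmol/h.
H balance: n_H = 0 + 2ξ₁ − 2ξ₂ = 350 → ξ₂ = (2·238.3 − 350)/2 = 63.28 kmol/h.
Outlet amounts (n = n₀ + Σ ν·ξ):
  D: 805 − 1(238.3) = 566.7
  H: 0 + 2(238.3) − 2(63.28) = 350
  G: 0 + 3(63.28) = 189.8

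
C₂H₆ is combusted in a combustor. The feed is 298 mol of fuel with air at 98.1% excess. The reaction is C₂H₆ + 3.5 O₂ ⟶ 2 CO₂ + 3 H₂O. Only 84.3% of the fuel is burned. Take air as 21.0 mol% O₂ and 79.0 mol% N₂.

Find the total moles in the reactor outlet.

10300 mol

Stoichiometric O₂ = 3.5 × 298 = 1043 mol; O₂ fed = 1043 × 1.981 = 2066 mol.
N₂ fed = 2066 × 79/21 = 7773 mol.
Fuel reacted = 0.843 × 298 → ξ = 251.2 mol.
Outlet (n = n₀ + ν ξ):
  C₂H₆: 298 − 1(251.2) = 46.79
  O₂: 2066 − 3.5(251.2) = 1187
  N₂: 7773 (inert)
  CO₂: 0 + 2(251.2) = 502.4
  H₂O: 0 + 3(251.2) = 753.6
Total out = 46.79 + 1187 + 7773 + 502.4 + 753.6 = 10260 mol.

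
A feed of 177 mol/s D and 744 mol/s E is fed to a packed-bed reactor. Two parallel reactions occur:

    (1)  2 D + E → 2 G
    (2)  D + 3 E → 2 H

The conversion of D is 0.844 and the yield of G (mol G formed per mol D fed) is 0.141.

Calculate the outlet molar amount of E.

Yield of G: 2ξ₁ / 177 = 0.141 → ξ₁ = 12.48 mol/s.
Conversion of D: 2ξ₁ + 1ξ₂ = 0.844 × 177 = 149.4 → ξ₂ = 124.4 mol/s.
Outlet amounts (n = n₀ + Σ ν·ξ):
  D: 177 − 2(12.48) − 1(124.4) = 27.61
  E: 744 − 1(12.48) − 3(124.4) = 358.2
  G: 0 + 2(12.48) = 24.96
  H: 0 + 2(124.4) = 248.9

358 mol/s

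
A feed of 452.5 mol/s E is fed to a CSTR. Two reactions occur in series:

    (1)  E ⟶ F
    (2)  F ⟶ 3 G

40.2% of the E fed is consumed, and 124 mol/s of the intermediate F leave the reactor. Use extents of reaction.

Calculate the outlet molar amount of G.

174 mol/s

Conversion of E: E consumed = 1ξ₁ = 0.402 × 452.5 → ξ₁ = 181.9 mol/s.
F balance: n_F = 0 + 1ξ₁ − 1ξ₂ = 124 → ξ₂ = (1·181.9 − 124)/1 = 57.91 mol/s.
Outlet amounts (n = n₀ + Σ ν·ξ):
  E: 452.5 − 1(181.9) = 270.6
  F: 0 + 1(181.9) − 1(57.91) = 124
  G: 0 + 3(57.91) = 173.7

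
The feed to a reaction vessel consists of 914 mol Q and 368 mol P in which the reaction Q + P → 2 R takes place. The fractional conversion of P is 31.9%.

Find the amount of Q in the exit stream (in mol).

P reacted = 0.319 × 368 = 117.4 mol; ν_P = −1, so ξ = 117.4/1 = 117.4 mol.
Outlet amounts (n = n₀ + ν ξ):
  Q: 914 − 1(117.4) = 796.6
  P: 368 − 1(117.4) = 250.6
  R: 0 + 2(117.4) = 234.8

797 mol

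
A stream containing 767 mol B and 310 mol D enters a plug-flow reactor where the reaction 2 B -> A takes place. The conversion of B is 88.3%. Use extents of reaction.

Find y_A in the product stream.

B reacted = 0.883 × 767 = 677.3 mol; ν_B = −2, so ξ = 677.3/2 = 338.6 mol.
Outlet amounts (n = n₀ + ν ξ):
  B: 767 − 2(338.6) = 89.74
  A: 0 + 1(338.6) = 338.6
  D: 310 (inert)
Total out = 738.4 mol; y_A = 338.6 / 738.4 = 0.4586.

0.459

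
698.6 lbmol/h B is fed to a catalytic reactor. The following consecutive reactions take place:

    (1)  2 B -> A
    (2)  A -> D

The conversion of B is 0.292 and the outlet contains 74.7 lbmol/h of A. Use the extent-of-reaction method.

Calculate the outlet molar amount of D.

Conversion of B: B consumed = 2ξ₁ = 0.292 × 698.6 → ξ₁ = 102 lbmol/h.
A balance: n_A = 0 + 1ξ₁ − 1ξ₂ = 74.7 → ξ₂ = (1·102 − 74.7)/1 = 27.3 lbmol/h.
Outlet amounts (n = n₀ + Σ ν·ξ):
  B: 698.6 − 2(102) = 494.6
  A: 0 + 1(102) − 1(27.3) = 74.7
  D: 0 + 1(27.3) = 27.3

27.3 lbmol/h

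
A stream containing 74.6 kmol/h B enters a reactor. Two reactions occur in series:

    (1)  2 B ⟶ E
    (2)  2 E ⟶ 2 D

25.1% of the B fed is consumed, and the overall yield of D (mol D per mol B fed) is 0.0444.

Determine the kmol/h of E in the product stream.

6.05 kmol/h

Conversion of B: B consumed = 2ξ₁ = 0.251 × 74.6 → ξ₁ = 9.362 kmol/h.
Yield of D: 2ξ₂ / 74.6 = 0.0444 → ξ₂ = 1.656 kmol/h.
Outlet amounts (n = n₀ + Σ ν·ξ):
  B: 74.6 − 2(9.362) = 55.88
  E: 0 + 1(9.362) − 2(1.656) = 6.05
  D: 0 + 2(1.656) = 3.312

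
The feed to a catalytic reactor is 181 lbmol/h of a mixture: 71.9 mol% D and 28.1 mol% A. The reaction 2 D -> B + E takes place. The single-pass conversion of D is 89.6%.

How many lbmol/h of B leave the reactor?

D reacted = 0.896 × 130.1 = 116.6 lbmol/h; ν_D = −2, so ξ = 116.6/2 = 58.3 lbmol/h.
Outlet amounts (n = n₀ + ν ξ):
  D: 130.1 − 2(58.3) = 13.53
  B: 0 + 1(58.3) = 58.3
  E: 0 + 1(58.3) = 58.3
  A: 50.86 (inert)

58.3 lbmol/h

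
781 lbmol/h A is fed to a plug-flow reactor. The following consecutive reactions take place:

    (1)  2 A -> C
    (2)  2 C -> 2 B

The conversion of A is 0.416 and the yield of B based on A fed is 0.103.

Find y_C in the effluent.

Conversion of A: A consumed = 2ξ₁ = 0.416 × 781 → ξ₁ = 162.4 lbmol/h.
Yield of B: 2ξ₂ / 781 = 0.103 → ξ₂ = 40.22 lbmol/h.
Outlet amounts (n = n₀ + Σ ν·ξ):
  A: 781 − 2(162.4) = 456.1
  C: 0 + 1(162.4) − 2(40.22) = 82
  B: 0 + 2(40.22) = 80.44
Total out = 618.6 lbmol/h; y_C = 82 / 618.6 = 0.1326.

0.133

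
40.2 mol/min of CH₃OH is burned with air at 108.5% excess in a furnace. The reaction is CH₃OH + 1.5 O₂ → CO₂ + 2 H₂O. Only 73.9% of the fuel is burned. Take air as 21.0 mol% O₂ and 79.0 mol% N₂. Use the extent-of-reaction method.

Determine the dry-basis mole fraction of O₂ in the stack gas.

0.137

Stoichiometric O₂ = 1.5 × 40.2 = 60.3 mol/min; O₂ fed = 60.3 × 2.085 = 125.7 mol/min.
N₂ fed = 125.7 × 79/21 = 473 mol/min.
Fuel reacted = 0.739 × 40.2 → ξ = 29.71 mol/min.
Outlet (n = n₀ + ν ξ):
  CH₃OH: 40.2 − 1(29.71) = 10.49
  O₂: 125.7 − 1.5(29.71) = 81.16
  N₂: 473 (inert)
  CO₂: 0 + 1(29.71) = 29.71
  H₂O: 0 + 2(29.71) = 59.42
Dry total = 594.3 mol/min; y_O₂ (dry) = 81.16 / 594.3 = 0.1366.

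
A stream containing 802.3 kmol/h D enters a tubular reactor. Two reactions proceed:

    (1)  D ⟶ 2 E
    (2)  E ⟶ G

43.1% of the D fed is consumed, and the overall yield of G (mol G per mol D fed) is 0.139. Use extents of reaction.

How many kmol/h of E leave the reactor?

580 kmol/h

Conversion of D: D consumed = 1ξ₁ = 0.431 × 802.3 → ξ₁ = 345.8 kmol/h.
Yield of G: 1ξ₂ / 802.3 = 0.139 → ξ₂ = 111.5 kmol/h.
Outlet amounts (n = n₀ + Σ ν·ξ):
  D: 802.3 − 1(345.8) = 456.5
  E: 0 + 2(345.8) − 1(111.5) = 580.1
  G: 0 + 1(111.5) = 111.5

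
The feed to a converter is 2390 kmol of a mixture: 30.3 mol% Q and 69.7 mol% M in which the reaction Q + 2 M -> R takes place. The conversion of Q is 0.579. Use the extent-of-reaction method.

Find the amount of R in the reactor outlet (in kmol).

Q reacted = 0.579 × 724.2 = 419.3 kmol; ν_Q = −1, so ξ = 419.3/1 = 419.3 kmol.
Outlet amounts (n = n₀ + ν ξ):
  Q: 724.2 − 1(419.3) = 304.9
  M: 1666 − 2(419.3) = 827.2
  R: 0 + 1(419.3) = 419.3

419 kmol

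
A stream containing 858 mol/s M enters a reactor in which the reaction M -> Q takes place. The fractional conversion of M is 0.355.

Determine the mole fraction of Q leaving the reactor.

M reacted = 0.355 × 858 = 304.6 mol/s; ν_M = −1, so ξ = 304.6/1 = 304.6 mol/s.
Outlet amounts (n = n₀ + ν ξ):
  M: 858 − 1(304.6) = 553.4
  Q: 0 + 1(304.6) = 304.6
Total out = 858 mol/s; y_Q = 304.6 / 858 = 0.355.

0.355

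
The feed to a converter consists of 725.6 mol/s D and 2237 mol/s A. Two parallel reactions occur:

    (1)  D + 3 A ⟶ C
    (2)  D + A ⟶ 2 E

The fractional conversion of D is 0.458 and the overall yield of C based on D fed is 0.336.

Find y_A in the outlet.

0.635

Yield of C: 1ξ₁ / 725.6 = 0.336 → ξ₁ = 243.8 mol/s.
Conversion of D: 1ξ₁ + 1ξ₂ = 0.458 × 725.6 = 332.3 → ξ₂ = 88.52 mol/s.
Outlet amounts (n = n₀ + Σ ν·ξ):
  D: 725.6 − 1(243.8) − 1(88.52) = 393.3
  A: 2237 − 3(243.8) − 1(88.52) = 1417
  C: 0 + 1(243.8) = 243.8
  E: 0 + 2(88.52) = 177
Total out = 2231 mol/s; y_A = 1417 / 2231 = 0.6351.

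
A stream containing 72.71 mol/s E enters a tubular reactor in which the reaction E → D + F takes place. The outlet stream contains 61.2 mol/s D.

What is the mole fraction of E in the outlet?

0.086

For D: n = n₀ + 1ξ → 61.2 = 0 + 1ξ, giving ξ = 61.2 mol/s.
Outlet amounts (n = n₀ + ν ξ):
  E: 72.71 − 1(61.2) = 11.51
  D: 0 + 1(61.2) = 61.2
  F: 0 + 1(61.2) = 61.2
Total out = 133.9 mol/s; y_E = 11.51 / 133.9 = 0.08595.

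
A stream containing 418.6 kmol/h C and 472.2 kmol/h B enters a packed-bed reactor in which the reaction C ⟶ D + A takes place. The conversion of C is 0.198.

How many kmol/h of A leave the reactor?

C reacted = 0.198 × 418.6 = 82.88 kmol/h; ν_C = −1, so ξ = 82.88/1 = 82.88 kmol/h.
Outlet amounts (n = n₀ + ν ξ):
  C: 418.6 − 1(82.88) = 335.7
  D: 0 + 1(82.88) = 82.88
  A: 0 + 1(82.88) = 82.88
  B: 472.2 (inert)

82.9 kmol/h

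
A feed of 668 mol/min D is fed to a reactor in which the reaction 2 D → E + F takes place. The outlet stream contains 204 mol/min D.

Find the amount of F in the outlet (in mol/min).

232 mol/min

For D: n = n₀ − 2ξ → 204 = 668 − 2ξ, giving ξ = 232 mol/min.
Outlet amounts (n = n₀ + ν ξ):
  D: 668 − 2(232) = 204
  E: 0 + 1(232) = 232
  F: 0 + 1(232) = 232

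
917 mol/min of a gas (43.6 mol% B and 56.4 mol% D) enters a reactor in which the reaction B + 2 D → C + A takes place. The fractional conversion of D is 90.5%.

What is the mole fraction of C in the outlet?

D reacted = 0.905 × 517.2 = 468.1 mol/min; ν_D = −2, so ξ = 468.1/2 = 234 mol/min.
Outlet amounts (n = n₀ + ν ξ):
  B: 399.8 − 1(234) = 165.8
  D: 517.2 − 2(234) = 49.13
  C: 0 + 1(234) = 234
  A: 0 + 1(234) = 234
Total out = 683 mol/min; y_C = 234 / 683 = 0.3427.

0.343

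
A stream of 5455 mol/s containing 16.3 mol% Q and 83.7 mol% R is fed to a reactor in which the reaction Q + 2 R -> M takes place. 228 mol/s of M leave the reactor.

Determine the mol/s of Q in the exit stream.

661 mol/s

For M: n = n₀ + 1ξ → 228 = 0 + 1ξ, giving ξ = 228 mol/s.
Outlet amounts (n = n₀ + ν ξ):
  Q: 889.2 − 1(228) = 661.2
  R: 4566 − 2(228) = 4110
  M: 0 + 1(228) = 228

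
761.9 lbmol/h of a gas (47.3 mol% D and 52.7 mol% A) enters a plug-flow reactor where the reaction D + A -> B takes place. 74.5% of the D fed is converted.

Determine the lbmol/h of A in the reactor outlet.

D reacted = 0.745 × 360.4 = 268.5 lbmol/h; ν_D = −1, so ξ = 268.5/1 = 268.5 lbmol/h.
Outlet amounts (n = n₀ + ν ξ):
  D: 360.4 − 1(268.5) = 91.9
  A: 401.5 − 1(268.5) = 133
  B: 0 + 1(268.5) = 268.5

133 lbmol/h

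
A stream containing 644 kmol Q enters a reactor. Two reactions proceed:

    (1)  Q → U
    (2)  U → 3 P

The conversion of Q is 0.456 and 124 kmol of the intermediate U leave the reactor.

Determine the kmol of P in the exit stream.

Conversion of Q: Q consumed = 1ξ₁ = 0.456 × 644 → ξ₁ = 293.7 kmol.
U balance: n_U = 0 + 1ξ₁ − 1ξ₂ = 124 → ξ₂ = (1·293.7 − 124)/1 = 169.7 kmol.
Outlet amounts (n = n₀ + Σ ν·ξ):
  Q: 644 − 1(293.7) = 350.3
  U: 0 + 1(293.7) − 1(169.7) = 124
  P: 0 + 3(169.7) = 509

509 kmol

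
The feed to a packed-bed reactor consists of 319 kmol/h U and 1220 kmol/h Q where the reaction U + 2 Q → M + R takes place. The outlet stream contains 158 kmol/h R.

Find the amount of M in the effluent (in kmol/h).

158 kmol/h

For R: n = n₀ + 1ξ → 158 = 0 + 1ξ, giving ξ = 158 kmol/h.
Outlet amounts (n = n₀ + ν ξ):
  U: 319 − 1(158) = 161
  Q: 1220 − 2(158) = 904
  M: 0 + 1(158) = 158
  R: 0 + 1(158) = 158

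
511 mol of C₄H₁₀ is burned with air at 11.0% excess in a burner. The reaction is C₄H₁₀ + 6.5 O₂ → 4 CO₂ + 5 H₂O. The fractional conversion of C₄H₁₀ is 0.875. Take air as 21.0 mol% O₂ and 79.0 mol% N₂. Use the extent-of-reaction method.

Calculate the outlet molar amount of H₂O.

2240 mol

Stoichiometric O₂ = 6.5 × 511 = 3322 mol; O₂ fed = 3322 × 1.110 = 3687 mol.
N₂ fed = 3687 × 79/21 = 13870 mol.
Fuel reacted = 0.875 × 511 → ξ = 447.1 mol.
Outlet (n = n₀ + ν ξ):
  C₄H₁₀: 511 − 1(447.1) = 63.88
  O₂: 3687 − 6.5(447.1) = 780.6
  N₂: 13870 (inert)
  CO₂: 0 + 4(447.1) = 1788
  H₂O: 0 + 5(447.1) = 2236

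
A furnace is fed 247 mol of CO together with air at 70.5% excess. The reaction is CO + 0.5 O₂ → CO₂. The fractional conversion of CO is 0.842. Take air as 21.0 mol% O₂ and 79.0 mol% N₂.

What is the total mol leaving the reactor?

Stoichiometric O₂ = 0.5 × 247 = 123.5 mol; O₂ fed = 123.5 × 1.705 = 210.6 mol.
N₂ fed = 210.6 × 79/21 = 792.1 mol.
Fuel reacted = 0.842 × 247 → ξ = 208 mol.
Outlet (n = n₀ + ν ξ):
  CO: 247 − 1(208) = 39.03
  O₂: 210.6 − 0.5(208) = 106.6
  N₂: 792.1 (inert)
  CO₂: 0 + 1(208) = 208
Total out = 39.03 + 106.6 + 792.1 + 208 = 1146 mol.

1150 mol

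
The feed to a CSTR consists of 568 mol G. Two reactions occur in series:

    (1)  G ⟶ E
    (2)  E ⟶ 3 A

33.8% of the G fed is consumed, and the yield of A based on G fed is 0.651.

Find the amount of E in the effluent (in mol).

Conversion of G: G consumed = 1ξ₁ = 0.338 × 568 → ξ₁ = 192 mol.
Yield of A: 3ξ₂ / 568 = 0.651 → ξ₂ = 123.3 mol.
Outlet amounts (n = n₀ + Σ ν·ξ):
  G: 568 − 1(192) = 376
  E: 0 + 1(192) − 1(123.3) = 68.73
  A: 0 + 3(123.3) = 369.8

68.7 mol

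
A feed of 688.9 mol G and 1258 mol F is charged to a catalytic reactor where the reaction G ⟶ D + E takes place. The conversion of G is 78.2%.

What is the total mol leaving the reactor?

2490 mol

G reacted = 0.782 × 688.9 = 538.7 mol; ν_G = −1, so ξ = 538.7/1 = 538.7 mol.
Outlet amounts (n = n₀ + ν ξ):
  G: 688.9 − 1(538.7) = 150.2
  D: 0 + 1(538.7) = 538.7
  E: 0 + 1(538.7) = 538.7
  F: 1258 (inert)
Total out = 150.2 + 538.7 + 538.7 + 1258 = 2486 mol.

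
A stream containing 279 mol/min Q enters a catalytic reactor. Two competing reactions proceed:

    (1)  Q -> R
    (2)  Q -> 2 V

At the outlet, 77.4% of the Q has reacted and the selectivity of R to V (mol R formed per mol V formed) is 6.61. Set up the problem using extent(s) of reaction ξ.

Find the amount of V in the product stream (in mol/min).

Conversion of Q: Q consumed = 0.774 × 279 = 215.9 mol/min = 1ξ₁ + 1ξ₂.
Selectivity: 1ξ₁ / (2ξ₂) = 6.61 → ξ₁ = 13.22 ξ₂.
Substitute: (1·13.22 + 1) ξ₂ = 215.9 → ξ₂ = 15.19 mol/min, ξ₁ = 200.8 mol/min.
Outlet amounts (n = n₀ + Σ ν·ξ):
  Q: 279 − 1(200.8) − 1(15.19) = 63.05
  R: 0 + 1(200.8) = 200.8
  V: 0 + 2(15.19) = 30.37

30.4 mol/min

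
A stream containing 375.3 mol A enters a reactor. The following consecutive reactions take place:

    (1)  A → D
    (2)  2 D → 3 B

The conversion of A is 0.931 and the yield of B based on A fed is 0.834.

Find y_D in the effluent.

0.293

Conversion of A: A consumed = 1ξ₁ = 0.931 × 375.3 → ξ₁ = 349.4 mol.
Yield of B: 3ξ₂ / 375.3 = 0.834 → ξ₂ = 104.3 mol.
Outlet amounts (n = n₀ + Σ ν·ξ):
  A: 375.3 − 1(349.4) = 25.9
  D: 0 + 1(349.4) − 2(104.3) = 140.7
  B: 0 + 3(104.3) = 313
Total out = 479.6 mol; y_D = 140.7 / 479.6 = 0.2934.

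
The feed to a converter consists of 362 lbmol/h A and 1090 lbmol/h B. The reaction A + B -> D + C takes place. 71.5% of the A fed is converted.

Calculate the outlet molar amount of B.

A reacted = 0.715 × 362 = 258.8 lbmol/h; ν_A = −1, so ξ = 258.8/1 = 258.8 lbmol/h.
Outlet amounts (n = n₀ + ν ξ):
  A: 362 − 1(258.8) = 103.2
  B: 1090 − 1(258.8) = 831.2
  D: 0 + 1(258.8) = 258.8
  C: 0 + 1(258.8) = 258.8

831 lbmol/h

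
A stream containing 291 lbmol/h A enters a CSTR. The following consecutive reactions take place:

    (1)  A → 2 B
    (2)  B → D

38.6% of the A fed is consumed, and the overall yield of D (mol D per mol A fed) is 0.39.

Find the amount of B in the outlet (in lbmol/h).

Conversion of A: A consumed = 1ξ₁ = 0.386 × 291 → ξ₁ = 112.3 lbmol/h.
Yield of D: 1ξ₂ / 291 = 0.39 → ξ₂ = 113.5 lbmol/h.
Outlet amounts (n = n₀ + Σ ν·ξ):
  A: 291 − 1(112.3) = 178.7
  B: 0 + 2(112.3) − 1(113.5) = 111.2
  D: 0 + 1(113.5) = 113.5

111 lbmol/h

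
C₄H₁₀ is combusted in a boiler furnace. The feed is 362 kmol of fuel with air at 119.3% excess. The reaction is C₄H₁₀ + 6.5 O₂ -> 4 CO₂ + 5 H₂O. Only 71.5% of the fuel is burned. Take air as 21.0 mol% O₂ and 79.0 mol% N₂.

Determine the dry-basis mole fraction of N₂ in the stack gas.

0.808

Stoichiometric O₂ = 6.5 × 362 = 2353 kmol; O₂ fed = 2353 × 2.193 = 5160 kmol.
N₂ fed = 5160 × 79/21 = 19410 kmol.
Fuel reacted = 0.715 × 362 → ξ = 258.8 kmol.
Outlet (n = n₀ + ν ξ):
  C₄H₁₀: 362 − 1(258.8) = 103.2
  O₂: 5160 − 6.5(258.8) = 3478
  N₂: 19410 (inert)
  CO₂: 0 + 4(258.8) = 1035
  H₂O: 0 + 5(258.8) = 1294
Dry total = 24030 kmol; y_N₂ (dry) = 19410 / 24030 = 0.8079.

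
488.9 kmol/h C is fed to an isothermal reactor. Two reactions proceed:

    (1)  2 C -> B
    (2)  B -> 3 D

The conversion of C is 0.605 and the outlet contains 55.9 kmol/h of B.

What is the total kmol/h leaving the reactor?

525 kmol/h

Conversion of C: C consumed = 2ξ₁ = 0.605 × 488.9 → ξ₁ = 147.9 kmol/h.
B balance: n_B = 0 + 1ξ₁ − 1ξ₂ = 55.9 → ξ₂ = (1·147.9 − 55.9)/1 = 91.99 kmol/h.
Outlet amounts (n = n₀ + Σ ν·ξ):
  C: 488.9 − 2(147.9) = 193.1
  B: 0 + 1(147.9) − 1(91.99) = 55.9
  D: 0 + 3(91.99) = 276
Total out = 193.1 + 55.9 + 276 = 525 kmol/h.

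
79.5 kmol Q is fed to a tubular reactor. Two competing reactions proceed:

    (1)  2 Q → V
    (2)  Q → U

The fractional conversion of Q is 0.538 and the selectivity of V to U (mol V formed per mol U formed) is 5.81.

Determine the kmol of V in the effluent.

19.7 kmol

Conversion of Q: Q consumed = 0.538 × 79.5 = 42.77 kmol = 2ξ₁ + 1ξ₂.
Selectivity: 1ξ₁ / (1ξ₂) = 5.81 → ξ₁ = 5.81 ξ₂.
Substitute: (2·5.81 + 1) ξ₂ = 42.77 → ξ₂ = 3.389 kmol, ξ₁ = 19.69 kmol.
Outlet amounts (n = n₀ + Σ ν·ξ):
  Q: 79.5 − 2(19.69) − 1(3.389) = 36.73
  V: 0 + 1(19.69) = 19.69
  U: 0 + 1(3.389) = 3.389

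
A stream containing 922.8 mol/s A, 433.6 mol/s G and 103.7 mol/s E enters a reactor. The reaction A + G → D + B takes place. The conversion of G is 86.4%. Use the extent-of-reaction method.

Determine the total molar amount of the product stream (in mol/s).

1460 mol/s

G reacted = 0.864 × 433.6 = 374.6 mol/s; ν_G = −1, so ξ = 374.6/1 = 374.6 mol/s.
Outlet amounts (n = n₀ + ν ξ):
  A: 922.8 − 1(374.6) = 548.2
  G: 433.6 − 1(374.6) = 58.97
  D: 0 + 1(374.6) = 374.6
  B: 0 + 1(374.6) = 374.6
  E: 103.7 (inert)
Total out = 548.2 + 58.97 + 374.6 + 374.6 + 103.7 = 1460 mol/s.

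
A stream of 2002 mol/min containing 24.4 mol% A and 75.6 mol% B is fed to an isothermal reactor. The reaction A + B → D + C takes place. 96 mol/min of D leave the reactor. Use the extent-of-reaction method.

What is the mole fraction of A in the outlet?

For D: n = n₀ + 1ξ → 96 = 0 + 1ξ, giving ξ = 96 mol/min.
Outlet amounts (n = n₀ + ν ξ):
  A: 488.5 − 1(96) = 392.5
  B: 1514 − 1(96) = 1418
  D: 0 + 1(96) = 96
  C: 0 + 1(96) = 96
Total out = 2002 mol/min; y_A = 392.5 / 2002 = 0.196.

0.196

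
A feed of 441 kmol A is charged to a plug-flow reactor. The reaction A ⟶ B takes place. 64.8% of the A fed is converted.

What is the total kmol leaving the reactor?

441 kmol

A reacted = 0.648 × 441 = 285.8 kmol; ν_A = −1, so ξ = 285.8/1 = 285.8 kmol.
Outlet amounts (n = n₀ + ν ξ):
  A: 441 − 1(285.8) = 155.2
  B: 0 + 1(285.8) = 285.8
Total out = 155.2 + 285.8 = 441 kmol.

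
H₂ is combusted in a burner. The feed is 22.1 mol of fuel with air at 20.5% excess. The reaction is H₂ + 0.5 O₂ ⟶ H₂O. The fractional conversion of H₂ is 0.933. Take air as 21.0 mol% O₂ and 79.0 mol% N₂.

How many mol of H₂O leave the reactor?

20.6 mol

Stoichiometric O₂ = 0.5 × 22.1 = 11.05 mol; O₂ fed = 11.05 × 1.205 = 13.32 mol.
N₂ fed = 13.32 × 79/21 = 50.09 mol.
Fuel reacted = 0.933 × 22.1 → ξ = 20.62 mol.
Outlet (n = n₀ + ν ξ):
  H₂: 22.1 − 1(20.62) = 1.481
  O₂: 13.32 − 0.5(20.62) = 3.006
  N₂: 50.09 (inert)
  H₂O: 0 + 1(20.62) = 20.62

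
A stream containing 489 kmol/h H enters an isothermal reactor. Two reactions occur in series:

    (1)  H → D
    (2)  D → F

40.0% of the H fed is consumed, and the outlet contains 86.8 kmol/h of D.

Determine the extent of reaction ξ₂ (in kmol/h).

Conversion of H: H consumed = 1ξ₁ = 0.4 × 489 → ξ₁ = 195.6 kmol/h.
D balance: n_D = 0 + 1ξ₁ − 1ξ₂ = 86.8 → ξ₂ = (1·195.6 − 86.8)/1 = 108.8 kmol/h.
Outlet amounts (n = n₀ + Σ ν·ξ):
  H: 489 − 1(195.6) = 293.4
  D: 0 + 1(195.6) − 1(108.8) = 86.8
  F: 0 + 1(108.8) = 108.8

ξ₂ = 109 kmol/h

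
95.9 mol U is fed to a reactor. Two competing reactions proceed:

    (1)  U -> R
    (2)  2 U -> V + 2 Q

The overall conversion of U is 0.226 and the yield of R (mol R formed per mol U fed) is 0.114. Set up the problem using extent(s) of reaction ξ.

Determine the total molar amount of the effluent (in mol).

Yield of R: 1ξ₁ / 95.9 = 0.114 → ξ₁ = 10.93 mol.
Conversion of U: 1ξ₁ + 2ξ₂ = 0.226 × 95.9 = 21.67 → ξ₂ = 5.37 mol.
Outlet amounts (n = n₀ + Σ ν·ξ):
  U: 95.9 − 1(10.93) − 2(5.37) = 74.23
  R: 0 + 1(10.93) = 10.93
  V: 0 + 1(5.37) = 5.37
  Q: 0 + 2(5.37) = 10.74
Total out = 74.23 + 10.93 + 5.37 + 10.74 = 101.3 mol.

101 mol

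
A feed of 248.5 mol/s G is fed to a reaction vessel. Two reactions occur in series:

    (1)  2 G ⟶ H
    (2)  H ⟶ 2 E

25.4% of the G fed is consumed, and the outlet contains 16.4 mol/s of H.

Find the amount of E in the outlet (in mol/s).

30.3 mol/s

Conversion of G: G consumed = 2ξ₁ = 0.254 × 248.5 → ξ₁ = 31.56 mol/s.
H balance: n_H = 0 + 1ξ₁ − 1ξ₂ = 16.4 → ξ₂ = (1·31.56 − 16.4)/1 = 15.16 mol/s.
Outlet amounts (n = n₀ + Σ ν·ξ):
  G: 248.5 − 2(31.56) = 185.4
  H: 0 + 1(31.56) − 1(15.16) = 16.4
  E: 0 + 2(15.16) = 30.32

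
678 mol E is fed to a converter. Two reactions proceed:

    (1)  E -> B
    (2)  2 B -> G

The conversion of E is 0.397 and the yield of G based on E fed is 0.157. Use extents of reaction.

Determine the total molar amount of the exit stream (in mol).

572 mol

Conversion of E: E consumed = 1ξ₁ = 0.397 × 678 → ξ₁ = 269.2 mol.
Yield of G: 1ξ₂ / 678 = 0.157 → ξ₂ = 106.4 mol.
Outlet amounts (n = n₀ + Σ ν·ξ):
  E: 678 − 1(269.2) = 408.8
  B: 0 + 1(269.2) − 2(106.4) = 56.27
  G: 0 + 1(106.4) = 106.4
Total out = 408.8 + 56.27 + 106.4 = 571.6 mol.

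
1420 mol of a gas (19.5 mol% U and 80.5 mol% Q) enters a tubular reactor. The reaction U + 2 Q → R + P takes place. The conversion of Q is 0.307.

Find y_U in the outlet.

0.0815

Q reacted = 0.307 × 1143 = 350.9 mol; ν_Q = −2, so ξ = 350.9/2 = 175.5 mol.
Outlet amounts (n = n₀ + ν ξ):
  U: 276.9 − 1(175.5) = 101.4
  Q: 1143 − 2(175.5) = 792.2
  R: 0 + 1(175.5) = 175.5
  P: 0 + 1(175.5) = 175.5
Total out = 1245 mol; y_U = 101.4 / 1245 = 0.0815.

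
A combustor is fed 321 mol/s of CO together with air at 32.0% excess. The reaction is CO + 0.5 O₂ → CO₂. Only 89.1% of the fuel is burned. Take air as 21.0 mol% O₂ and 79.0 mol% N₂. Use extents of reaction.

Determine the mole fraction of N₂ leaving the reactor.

0.672

Stoichiometric O₂ = 0.5 × 321 = 160.5 mol/s; O₂ fed = 160.5 × 1.320 = 211.9 mol/s.
N₂ fed = 211.9 × 79/21 = 797 mol/s.
Fuel reacted = 0.891 × 321 → ξ = 286 mol/s.
Outlet (n = n₀ + ν ξ):
  CO: 321 − 1(286) = 34.99
  O₂: 211.9 − 0.5(286) = 68.85
  N₂: 797 (inert)
  CO₂: 0 + 1(286) = 286
Total out = 1187 mol/s; y_N₂ = 797 / 1187 = 0.6715.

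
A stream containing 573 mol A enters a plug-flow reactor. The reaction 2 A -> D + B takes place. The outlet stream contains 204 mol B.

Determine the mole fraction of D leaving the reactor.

0.356

For B: n = n₀ + 1ξ → 204 = 0 + 1ξ, giving ξ = 204 mol.
Outlet amounts (n = n₀ + ν ξ):
  A: 573 − 2(204) = 165
  D: 0 + 1(204) = 204
  B: 0 + 1(204) = 204
Total out = 573 mol; y_D = 204 / 573 = 0.356.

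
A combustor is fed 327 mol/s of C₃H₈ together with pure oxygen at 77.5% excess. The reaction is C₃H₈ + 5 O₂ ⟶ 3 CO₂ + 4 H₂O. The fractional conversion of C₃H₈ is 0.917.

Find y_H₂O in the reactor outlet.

Stoichiometric O₂ = 5 × 327 = 1635 mol/s; O₂ fed = 1635 × 1.775 = 2902 mol/s.
Fuel reacted = 0.917 × 327 → ξ = 299.9 mol/s.
Outlet (n = n₀ + ν ξ):
  C₃H₈: 327 − 1(299.9) = 27.14
  O₂: 2902 − 5(299.9) = 1403
  CO₂: 0 + 3(299.9) = 899.6
  H₂O: 0 + 4(299.9) = 1199
Total out = 3529 mol/s; y_H₂O = 1199 / 3529 = 0.3399.

0.34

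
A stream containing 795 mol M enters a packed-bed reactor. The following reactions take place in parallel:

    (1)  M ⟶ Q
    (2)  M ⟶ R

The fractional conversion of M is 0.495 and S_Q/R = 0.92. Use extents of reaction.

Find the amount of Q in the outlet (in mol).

Conversion of M: M consumed = 0.495 × 795 = 393.5 mol = 1ξ₁ + 1ξ₂.
Selectivity: 1ξ₁ / (1ξ₂) = 0.92 → ξ₁ = 0.92 ξ₂.
Substitute: (1·0.92 + 1) ξ₂ = 393.5 → ξ₂ = 205 mol, ξ₁ = 188.6 mol.
Outlet amounts (n = n₀ + Σ ν·ξ):
  M: 795 − 1(188.6) − 1(205) = 401.5
  Q: 0 + 1(188.6) = 188.6
  R: 0 + 1(205) = 205

189 mol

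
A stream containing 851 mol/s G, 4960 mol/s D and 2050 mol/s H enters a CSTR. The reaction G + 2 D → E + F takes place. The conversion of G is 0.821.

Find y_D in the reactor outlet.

0.497

G reacted = 0.821 × 851 = 698.7 mol/s; ν_G = −1, so ξ = 698.7/1 = 698.7 mol/s.
Outlet amounts (n = n₀ + ν ξ):
  G: 851 − 1(698.7) = 152.3
  D: 4960 − 2(698.7) = 3563
  E: 0 + 1(698.7) = 698.7
  F: 0 + 1(698.7) = 698.7
  H: 2050 (inert)
Total out = 7162 mol/s; y_D = 3563 / 7162 = 0.4974.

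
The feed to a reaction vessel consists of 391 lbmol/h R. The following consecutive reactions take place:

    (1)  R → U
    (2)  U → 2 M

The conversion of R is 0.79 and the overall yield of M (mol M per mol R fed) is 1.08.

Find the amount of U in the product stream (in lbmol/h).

Conversion of R: R consumed = 1ξ₁ = 0.79 × 391 → ξ₁ = 308.9 lbmol/h.
Yield of M: 2ξ₂ / 391 = 1.08 → ξ₂ = 211.1 lbmol/h.
Outlet amounts (n = n₀ + Σ ν·ξ):
  R: 391 − 1(308.9) = 82.11
  U: 0 + 1(308.9) − 1(211.1) = 97.75
  M: 0 + 2(211.1) = 422.3

97.7 lbmol/h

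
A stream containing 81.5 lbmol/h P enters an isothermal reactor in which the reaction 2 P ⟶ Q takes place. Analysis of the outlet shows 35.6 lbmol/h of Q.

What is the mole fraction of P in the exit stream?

For Q: n = n₀ + 1ξ → 35.6 = 0 + 1ξ, giving ξ = 35.6 lbmol/h.
Outlet amounts (n = n₀ + ν ξ):
  P: 81.5 − 2(35.6) = 10.3
  Q: 0 + 1(35.6) = 35.6
Total out = 45.9 lbmol/h; y_P = 10.3 / 45.9 = 0.2244.

0.224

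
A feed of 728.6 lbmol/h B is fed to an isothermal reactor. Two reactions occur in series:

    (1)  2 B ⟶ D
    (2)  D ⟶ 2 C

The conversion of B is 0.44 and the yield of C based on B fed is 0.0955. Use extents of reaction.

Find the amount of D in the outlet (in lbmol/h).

Conversion of B: B consumed = 2ξ₁ = 0.44 × 728.6 → ξ₁ = 160.3 lbmol/h.
Yield of C: 2ξ₂ / 728.6 = 0.0955 → ξ₂ = 34.79 lbmol/h.
Outlet amounts (n = n₀ + Σ ν·ξ):
  B: 728.6 − 2(160.3) = 408
  D: 0 + 1(160.3) − 1(34.79) = 125.5
  C: 0 + 2(34.79) = 69.58

126 lbmol/h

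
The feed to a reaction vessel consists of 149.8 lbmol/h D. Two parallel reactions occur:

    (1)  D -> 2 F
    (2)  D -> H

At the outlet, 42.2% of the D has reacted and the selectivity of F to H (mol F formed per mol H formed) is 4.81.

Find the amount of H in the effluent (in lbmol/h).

18.6 lbmol/h

Conversion of D: D consumed = 0.422 × 149.8 = 63.22 lbmol/h = 1ξ₁ + 1ξ₂.
Selectivity: 2ξ₁ / (1ξ₂) = 4.81 → ξ₁ = 2.405 ξ₂.
Substitute: (1·2.405 + 1) ξ₂ = 63.22 → ξ₂ = 18.57 lbmol/h, ξ₁ = 44.65 lbmol/h.
Outlet amounts (n = n₀ + Σ ν·ξ):
  D: 149.8 − 1(44.65) − 1(18.57) = 86.58
  F: 0 + 2(44.65) = 89.3
  H: 0 + 1(18.57) = 18.57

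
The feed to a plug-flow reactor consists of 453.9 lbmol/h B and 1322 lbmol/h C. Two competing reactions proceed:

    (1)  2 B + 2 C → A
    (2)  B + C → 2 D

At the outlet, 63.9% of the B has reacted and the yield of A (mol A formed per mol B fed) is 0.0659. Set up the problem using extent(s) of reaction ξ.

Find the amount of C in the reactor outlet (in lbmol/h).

1030 lbmol/h

Yield of A: 1ξ₁ / 453.9 = 0.0659 → ξ₁ = 29.91 lbmol/h.
Conversion of B: 2ξ₁ + 1ξ₂ = 0.639 × 453.9 = 290 → ξ₂ = 230.2 lbmol/h.
Outlet amounts (n = n₀ + Σ ν·ξ):
  B: 453.9 − 2(29.91) − 1(230.2) = 163.9
  C: 1322 − 2(29.91) − 1(230.2) = 1032
  A: 0 + 1(29.91) = 29.91
  D: 0 + 2(230.2) = 460.4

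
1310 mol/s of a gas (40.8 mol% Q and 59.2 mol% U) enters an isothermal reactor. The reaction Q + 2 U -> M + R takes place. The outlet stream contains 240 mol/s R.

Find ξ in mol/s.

ξ = 240 mol/s

For R: n = n₀ + 1ξ → 240 = 0 + 1ξ, giving ξ = 240 mol/s.
Outlet amounts (n = n₀ + ν ξ):
  Q: 534.5 − 1(240) = 294.5
  U: 775.5 − 2(240) = 295.5
  M: 0 + 1(240) = 240
  R: 0 + 1(240) = 240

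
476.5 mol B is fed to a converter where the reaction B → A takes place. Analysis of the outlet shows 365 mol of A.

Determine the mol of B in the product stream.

112 mol

For A: n = n₀ + 1ξ → 365 = 0 + 1ξ, giving ξ = 365 mol.
Outlet amounts (n = n₀ + ν ξ):
  B: 476.5 − 1(365) = 111.5
  A: 0 + 1(365) = 365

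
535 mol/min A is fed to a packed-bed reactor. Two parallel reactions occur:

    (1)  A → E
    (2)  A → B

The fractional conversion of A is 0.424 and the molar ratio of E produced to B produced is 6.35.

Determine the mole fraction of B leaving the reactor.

0.0577

Conversion of A: A consumed = 0.424 × 535 = 226.8 mol/min = 1ξ₁ + 1ξ₂.
Selectivity: 1ξ₁ / (1ξ₂) = 6.35 → ξ₁ = 6.35 ξ₂.
Substitute: (1·6.35 + 1) ξ₂ = 226.8 → ξ₂ = 30.86 mol/min, ξ₁ = 196 mol/min.
Outlet amounts (n = n₀ + Σ ν·ξ):
  A: 535 − 1(196) − 1(30.86) = 308.2
  E: 0 + 1(196) = 196
  B: 0 + 1(30.86) = 30.86
Total out = 535 mol/min; y_B = 30.86 / 535 = 0.05769.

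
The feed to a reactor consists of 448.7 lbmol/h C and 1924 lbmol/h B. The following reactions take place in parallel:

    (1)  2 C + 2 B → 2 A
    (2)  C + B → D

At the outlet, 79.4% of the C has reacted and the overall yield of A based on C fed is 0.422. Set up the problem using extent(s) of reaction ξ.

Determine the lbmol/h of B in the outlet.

Yield of A: 2ξ₁ / 448.7 = 0.422 → ξ₁ = 94.68 lbmol/h.
Conversion of C: 2ξ₁ + 1ξ₂ = 0.794 × 448.7 = 356.3 → ξ₂ = 166.9 lbmol/h.
Outlet amounts (n = n₀ + Σ ν·ξ):
  C: 448.7 − 2(94.68) − 1(166.9) = 92.43
  B: 1924 − 2(94.68) − 1(166.9) = 1568
  A: 0 + 2(94.68) = 189.4
  D: 0 + 1(166.9) = 166.9

1570 lbmol/h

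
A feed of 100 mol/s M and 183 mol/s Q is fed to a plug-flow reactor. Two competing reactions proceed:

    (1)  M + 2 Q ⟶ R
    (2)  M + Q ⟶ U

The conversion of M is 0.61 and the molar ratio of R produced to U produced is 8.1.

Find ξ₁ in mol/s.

Conversion of M: M consumed = 0.61 × 100 = 61 mol/s = 1ξ₁ + 1ξ₂.
Selectivity: 1ξ₁ / (1ξ₂) = 8.1 → ξ₁ = 8.1 ξ₂.
Substitute: (1·8.1 + 1) ξ₂ = 61 → ξ₂ = 6.703 mol/s, ξ₁ = 54.3 mol/s.
Outlet amounts (n = n₀ + Σ ν·ξ):
  M: 100 − 1(54.3) − 1(6.703) = 39
  Q: 183 − 2(54.3) − 1(6.703) = 67.7
  R: 0 + 1(54.3) = 54.3
  U: 0 + 1(6.703) = 6.703

ξ₁ = 54.3 mol/s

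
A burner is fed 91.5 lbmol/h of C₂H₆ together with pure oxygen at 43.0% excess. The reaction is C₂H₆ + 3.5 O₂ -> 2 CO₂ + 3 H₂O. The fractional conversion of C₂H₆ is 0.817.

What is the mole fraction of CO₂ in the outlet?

0.255

Stoichiometric O₂ = 3.5 × 91.5 = 320.2 lbmol/h; O₂ fed = 320.2 × 1.430 = 458 lbmol/h.
Fuel reacted = 0.817 × 91.5 → ξ = 74.76 lbmol/h.
Outlet (n = n₀ + ν ξ):
  C₂H₆: 91.5 − 1(74.76) = 16.74
  O₂: 458 − 3.5(74.76) = 196.3
  CO₂: 0 + 2(74.76) = 149.5
  H₂O: 0 + 3(74.76) = 224.3
Total out = 586.8 lbmol/h; y_CO₂ = 149.5 / 586.8 = 0.2548.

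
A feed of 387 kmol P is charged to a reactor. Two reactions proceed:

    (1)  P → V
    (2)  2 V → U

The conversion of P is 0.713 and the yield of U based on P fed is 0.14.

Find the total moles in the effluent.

Conversion of P: P consumed = 1ξ₁ = 0.713 × 387 → ξ₁ = 275.9 kmol.
Yield of U: 1ξ₂ / 387 = 0.14 → ξ₂ = 54.18 kmol.
Outlet amounts (n = n₀ + Σ ν·ξ):
  P: 387 − 1(275.9) = 111.1
  V: 0 + 1(275.9) − 2(54.18) = 167.6
  U: 0 + 1(54.18) = 54.18
Total out = 111.1 + 167.6 + 54.18 = 332.8 kmol.

333 kmol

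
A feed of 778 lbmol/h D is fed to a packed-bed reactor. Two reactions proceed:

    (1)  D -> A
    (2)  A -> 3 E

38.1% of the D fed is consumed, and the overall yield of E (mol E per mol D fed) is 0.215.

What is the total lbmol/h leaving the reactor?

Conversion of D: D consumed = 1ξ₁ = 0.381 × 778 → ξ₁ = 296.4 lbmol/h.
Yield of E: 3ξ₂ / 778 = 0.215 → ξ₂ = 55.76 lbmol/h.
Outlet amounts (n = n₀ + Σ ν·ξ):
  D: 778 − 1(296.4) = 481.6
  A: 0 + 1(296.4) − 1(55.76) = 240.7
  E: 0 + 3(55.76) = 167.3
Total out = 481.6 + 240.7 + 167.3 = 889.5 lbmol/h.

890 lbmol/h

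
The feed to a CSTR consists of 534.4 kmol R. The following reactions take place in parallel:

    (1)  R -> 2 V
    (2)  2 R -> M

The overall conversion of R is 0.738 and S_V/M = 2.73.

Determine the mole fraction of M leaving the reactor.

0.203

Conversion of R: R consumed = 0.738 × 534.4 = 394.4 kmol = 1ξ₁ + 2ξ₂.
Selectivity: 2ξ₁ / (1ξ₂) = 2.73 → ξ₁ = 1.365 ξ₂.
Substitute: (1·1.365 + 2) ξ₂ = 394.4 → ξ₂ = 117.2 kmol, ξ₁ = 160 kmol.
Outlet amounts (n = n₀ + Σ ν·ξ):
  R: 534.4 − 1(160) − 2(117.2) = 140
  V: 0 + 2(160) = 320
  M: 0 + 1(117.2) = 117.2
Total out = 577.2 kmol; y_M = 117.2 / 577.2 = 0.2031.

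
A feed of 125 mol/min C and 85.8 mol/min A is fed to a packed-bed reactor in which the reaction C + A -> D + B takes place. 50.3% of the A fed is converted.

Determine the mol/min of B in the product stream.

43.2 mol/min

A reacted = 0.503 × 85.8 = 43.16 mol/min; ν_A = −1, so ξ = 43.16/1 = 43.16 mol/min.
Outlet amounts (n = n₀ + ν ξ):
  C: 125 − 1(43.16) = 81.84
  A: 85.8 − 1(43.16) = 42.64
  D: 0 + 1(43.16) = 43.16
  B: 0 + 1(43.16) = 43.16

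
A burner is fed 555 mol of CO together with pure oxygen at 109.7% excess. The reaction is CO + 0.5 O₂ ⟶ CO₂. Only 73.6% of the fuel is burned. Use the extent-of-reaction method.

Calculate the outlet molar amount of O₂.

Stoichiometric O₂ = 0.5 × 555 = 277.5 mol; O₂ fed = 277.5 × 2.097 = 581.9 mol.
Fuel reacted = 0.736 × 555 → ξ = 408.5 mol.
Outlet (n = n₀ + ν ξ):
  CO: 555 − 1(408.5) = 146.5
  O₂: 581.9 − 0.5(408.5) = 377.7
  CO₂: 0 + 1(408.5) = 408.5

378 mol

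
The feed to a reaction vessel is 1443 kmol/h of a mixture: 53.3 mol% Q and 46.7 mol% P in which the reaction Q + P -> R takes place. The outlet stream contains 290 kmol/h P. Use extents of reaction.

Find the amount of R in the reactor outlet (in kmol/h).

384 kmol/h

For P: n = n₀ − 1ξ → 290 = 673.9 − 1ξ, giving ξ = 383.9 kmol/h.
Outlet amounts (n = n₀ + ν ξ):
  Q: 769.1 − 1(383.9) = 385.2
  P: 673.9 − 1(383.9) = 290
  R: 0 + 1(383.9) = 383.9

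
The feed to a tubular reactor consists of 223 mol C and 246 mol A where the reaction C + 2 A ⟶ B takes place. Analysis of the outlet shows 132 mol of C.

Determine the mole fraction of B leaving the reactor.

For C: n = n₀ − 1ξ → 132 = 223 − 1ξ, giving ξ = 91 mol.
Outlet amounts (n = n₀ + ν ξ):
  C: 223 − 1(91) = 132
  A: 246 − 2(91) = 64
  B: 0 + 1(91) = 91
Total out = 287 mol; y_B = 91 / 287 = 0.3171.

0.317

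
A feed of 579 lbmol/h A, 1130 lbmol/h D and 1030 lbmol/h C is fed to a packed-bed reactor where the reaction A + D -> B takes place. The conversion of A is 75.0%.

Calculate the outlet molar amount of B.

A reacted = 0.75 × 579 = 434.2 lbmol/h; ν_A = −1, so ξ = 434.2/1 = 434.2 lbmol/h.
Outlet amounts (n = n₀ + ν ξ):
  A: 579 − 1(434.2) = 144.8
  D: 1130 − 1(434.2) = 695.8
  B: 0 + 1(434.2) = 434.2
  C: 1030 (inert)

434 lbmol/h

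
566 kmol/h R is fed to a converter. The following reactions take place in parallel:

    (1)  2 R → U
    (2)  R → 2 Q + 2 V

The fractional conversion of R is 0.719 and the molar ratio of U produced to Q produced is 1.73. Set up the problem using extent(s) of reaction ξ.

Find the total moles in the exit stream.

Conversion of R: R consumed = 0.719 × 566 = 407 kmol/h = 2ξ₁ + 1ξ₂.
Selectivity: 1ξ₁ / (2ξ₂) = 1.73 → ξ₁ = 3.46 ξ₂.
Substitute: (2·3.46 + 1) ξ₂ = 407 → ξ₂ = 51.38 kmol/h, ξ₁ = 177.8 kmol/h.
Outlet amounts (n = n₀ + Σ ν·ξ):
  R: 566 − 2(177.8) − 1(51.38) = 159
  U: 0 + 1(177.8) = 177.8
  Q: 0 + 2(51.38) = 102.8
  V: 0 + 2(51.38) = 102.8
Total out = 159 + 177.8 + 102.8 + 102.8 = 542.4 kmol/h.

542 kmol/h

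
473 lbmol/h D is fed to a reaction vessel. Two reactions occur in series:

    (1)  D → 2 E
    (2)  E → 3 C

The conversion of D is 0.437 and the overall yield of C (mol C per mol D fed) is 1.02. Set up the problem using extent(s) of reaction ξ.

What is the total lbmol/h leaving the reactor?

1000 lbmol/h

Conversion of D: D consumed = 1ξ₁ = 0.437 × 473 → ξ₁ = 206.7 lbmol/h.
Yield of C: 3ξ₂ / 473 = 1.02 → ξ₂ = 160.8 lbmol/h.
Outlet amounts (n = n₀ + Σ ν·ξ):
  D: 473 − 1(206.7) = 266.3
  E: 0 + 2(206.7) − 1(160.8) = 252.6
  C: 0 + 3(160.8) = 482.5
Total out = 266.3 + 252.6 + 482.5 = 1001 lbmol/h.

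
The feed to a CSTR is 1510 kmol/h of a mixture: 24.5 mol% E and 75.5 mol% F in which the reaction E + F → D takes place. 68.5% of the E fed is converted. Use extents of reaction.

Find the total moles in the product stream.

E reacted = 0.685 × 369.9 = 253.4 kmol/h; ν_E = −1, so ξ = 253.4/1 = 253.4 kmol/h.
Outlet amounts (n = n₀ + ν ξ):
  E: 369.9 − 1(253.4) = 116.5
  F: 1140 − 1(253.4) = 886.6
  D: 0 + 1(253.4) = 253.4
Total out = 116.5 + 886.6 + 253.4 = 1257 kmol/h.

1260 kmol/h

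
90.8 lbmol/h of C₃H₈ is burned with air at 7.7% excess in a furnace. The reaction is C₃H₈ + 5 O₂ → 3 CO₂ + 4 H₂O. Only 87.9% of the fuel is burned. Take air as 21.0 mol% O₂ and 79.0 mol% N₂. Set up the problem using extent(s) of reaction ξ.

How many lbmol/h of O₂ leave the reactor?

89.9 lbmol/h

Stoichiometric O₂ = 5 × 90.8 = 454 lbmol/h; O₂ fed = 454 × 1.077 = 489 lbmol/h.
N₂ fed = 489 × 79/21 = 1839 lbmol/h.
Fuel reacted = 0.879 × 90.8 → ξ = 79.81 lbmol/h.
Outlet (n = n₀ + ν ξ):
  C₃H₈: 90.8 − 1(79.81) = 10.99
  O₂: 489 − 5(79.81) = 89.89
  N₂: 1839 (inert)
  CO₂: 0 + 3(79.81) = 239.4
  H₂O: 0 + 4(79.81) = 319.3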